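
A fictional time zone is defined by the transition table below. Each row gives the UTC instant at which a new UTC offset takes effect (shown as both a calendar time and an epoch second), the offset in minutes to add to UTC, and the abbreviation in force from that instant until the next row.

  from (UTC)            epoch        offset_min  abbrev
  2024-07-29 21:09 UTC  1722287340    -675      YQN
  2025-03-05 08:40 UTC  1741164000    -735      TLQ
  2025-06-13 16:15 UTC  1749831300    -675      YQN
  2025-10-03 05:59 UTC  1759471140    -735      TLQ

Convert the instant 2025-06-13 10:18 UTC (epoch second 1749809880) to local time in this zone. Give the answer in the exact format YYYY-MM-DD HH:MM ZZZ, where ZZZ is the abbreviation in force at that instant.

2025-06-12 22:03 TLQ

Query: 2025-06-13 10:18 UTC
Rule 2/4 (TLQ, -12:15): 2025-03-05 08:40 UTC ≤ query < 2025-06-13 16:15 UTC
10·60 + 18 - 735 = -117 min
-117 = -1·1440 + 1323; 1323 = 22·60 + 3 → 22:03, 2025-06-13 - 1 day = 2025-06-12
→ 2025-06-12 22:03 TLQ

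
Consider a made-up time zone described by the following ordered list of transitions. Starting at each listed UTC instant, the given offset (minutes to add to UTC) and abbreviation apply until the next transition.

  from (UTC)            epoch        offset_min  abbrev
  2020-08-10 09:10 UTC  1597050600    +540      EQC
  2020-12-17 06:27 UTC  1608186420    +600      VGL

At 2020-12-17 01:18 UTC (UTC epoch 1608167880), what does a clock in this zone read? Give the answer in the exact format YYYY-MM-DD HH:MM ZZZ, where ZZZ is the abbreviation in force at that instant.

2020-12-17 10:18 EQC

Query: 2020-12-17 01:18 UTC
Rule 1/2 (EQC, +09:00): 2020-08-10 09:10 UTC ≤ query < 2020-12-17 06:27 UTC
1·60 + 18 + 540 = 618 min
618 = 0·1440 + 618; 618 = 10·60 + 18 → 10:18, same day
→ 2020-12-17 10:18 EQC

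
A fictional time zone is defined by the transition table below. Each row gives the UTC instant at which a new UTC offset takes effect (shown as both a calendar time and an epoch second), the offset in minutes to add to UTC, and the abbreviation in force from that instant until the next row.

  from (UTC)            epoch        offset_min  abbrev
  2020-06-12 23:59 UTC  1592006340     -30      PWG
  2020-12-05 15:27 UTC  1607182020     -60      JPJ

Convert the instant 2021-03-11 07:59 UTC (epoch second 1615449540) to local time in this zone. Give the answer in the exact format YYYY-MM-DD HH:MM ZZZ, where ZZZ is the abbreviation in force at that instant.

2021-03-11 06:59 JPJ

Query: 2021-03-11 07:59 UTC
Rule 2/2 (JPJ, -01:00): 2020-12-05 15:27 UTC ≤ query < +∞
7·60 + 59 - 60 = 419 min
419 = 0·1440 + 419; 419 = 6·60 + 59 → 06:59, same day
→ 2021-03-11 06:59 JPJ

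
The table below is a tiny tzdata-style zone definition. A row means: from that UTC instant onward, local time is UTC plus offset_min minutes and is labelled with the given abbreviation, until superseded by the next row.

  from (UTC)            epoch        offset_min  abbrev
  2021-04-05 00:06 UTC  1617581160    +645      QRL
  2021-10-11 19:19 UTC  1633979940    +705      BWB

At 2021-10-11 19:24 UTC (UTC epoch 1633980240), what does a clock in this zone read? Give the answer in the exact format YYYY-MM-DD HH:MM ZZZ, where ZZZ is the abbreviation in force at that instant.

Query: 2021-10-11 19:24 UTC
Rule 2/2 (BWB, +11:45): 2021-10-11 19:19 UTC ≤ query < +∞
19·60 + 24 + 705 = 1869 min
1869 = 1·1440 + 429; 429 = 7·60 + 9 → 07:09, 2021-10-11 + 1 day = 2021-10-12
→ 2021-10-12 07:09 BWB

2021-10-12 07:09 BWB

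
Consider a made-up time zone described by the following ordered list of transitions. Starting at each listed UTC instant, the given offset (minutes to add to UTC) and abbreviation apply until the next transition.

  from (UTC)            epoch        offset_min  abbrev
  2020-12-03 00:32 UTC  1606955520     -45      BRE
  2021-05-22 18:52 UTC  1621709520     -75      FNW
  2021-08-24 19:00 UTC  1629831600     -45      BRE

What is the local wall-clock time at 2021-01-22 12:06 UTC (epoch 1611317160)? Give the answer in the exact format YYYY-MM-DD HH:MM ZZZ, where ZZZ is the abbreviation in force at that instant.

Query: 2021-01-22 12:06 UTC
Rule 1/3 (BRE, -00:45): 2020-12-03 00:32 UTC ≤ query < 2021-05-22 18:52 UTC
12·60 + 6 - 45 = 681 min
681 = 0·1440 + 681; 681 = 11·60 + 21 → 11:21, same day
→ 2021-01-22 11:21 BRE

2021-01-22 11:21 BRE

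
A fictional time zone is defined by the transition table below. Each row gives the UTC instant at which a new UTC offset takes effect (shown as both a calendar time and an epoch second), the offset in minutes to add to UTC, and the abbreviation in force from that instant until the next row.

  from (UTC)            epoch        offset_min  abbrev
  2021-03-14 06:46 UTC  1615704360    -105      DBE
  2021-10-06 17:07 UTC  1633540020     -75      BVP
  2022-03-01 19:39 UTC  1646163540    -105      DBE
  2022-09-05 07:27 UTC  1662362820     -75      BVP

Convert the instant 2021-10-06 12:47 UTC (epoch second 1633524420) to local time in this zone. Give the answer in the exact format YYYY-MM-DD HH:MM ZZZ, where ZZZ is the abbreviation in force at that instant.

2021-10-06 11:02 DBE

Query: 2021-10-06 12:47 UTC
Rule 1/4 (DBE, -01:45): 2021-03-14 06:46 UTC ≤ query < 2021-10-06 17:07 UTC
12·60 + 47 - 105 = 662 min
662 = 0·1440 + 662; 662 = 11·60 + 2 → 11:02, same day
→ 2021-10-06 11:02 DBE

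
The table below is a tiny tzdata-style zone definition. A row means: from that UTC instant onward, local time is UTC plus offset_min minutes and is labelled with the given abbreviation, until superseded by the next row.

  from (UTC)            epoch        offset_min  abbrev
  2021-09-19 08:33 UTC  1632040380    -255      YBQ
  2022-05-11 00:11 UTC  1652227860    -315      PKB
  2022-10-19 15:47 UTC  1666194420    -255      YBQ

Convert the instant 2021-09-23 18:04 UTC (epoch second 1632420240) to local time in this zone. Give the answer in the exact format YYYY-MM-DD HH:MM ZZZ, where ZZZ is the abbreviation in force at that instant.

2021-09-23 13:49 YBQ

Query: 2021-09-23 18:04 UTC
Rule 1/3 (YBQ, -04:15): 2021-09-19 08:33 UTC ≤ query < 2022-05-11 00:11 UTC
18·60 + 4 - 255 = 829 min
829 = 0·1440 + 829; 829 = 13·60 + 49 → 13:49, same day
→ 2021-09-23 13:49 YBQ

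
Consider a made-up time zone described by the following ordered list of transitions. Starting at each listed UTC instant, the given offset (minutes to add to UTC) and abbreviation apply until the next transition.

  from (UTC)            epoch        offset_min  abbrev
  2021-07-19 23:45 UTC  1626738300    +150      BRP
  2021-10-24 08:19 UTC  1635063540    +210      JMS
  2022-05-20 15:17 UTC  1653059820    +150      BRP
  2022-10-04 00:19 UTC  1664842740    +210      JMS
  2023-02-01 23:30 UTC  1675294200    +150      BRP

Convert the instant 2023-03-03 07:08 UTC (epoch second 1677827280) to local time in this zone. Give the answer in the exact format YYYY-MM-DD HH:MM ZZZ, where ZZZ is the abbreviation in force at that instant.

2023-03-03 09:38 BRP

Query: 2023-03-03 07:08 UTC
Rule 5/5 (BRP, +02:30): 2023-02-01 23:30 UTC ≤ query < +∞
7·60 + 8 + 150 = 578 min
578 = 0·1440 + 578; 578 = 9·60 + 38 → 09:38, same day
→ 2023-03-03 09:38 BRP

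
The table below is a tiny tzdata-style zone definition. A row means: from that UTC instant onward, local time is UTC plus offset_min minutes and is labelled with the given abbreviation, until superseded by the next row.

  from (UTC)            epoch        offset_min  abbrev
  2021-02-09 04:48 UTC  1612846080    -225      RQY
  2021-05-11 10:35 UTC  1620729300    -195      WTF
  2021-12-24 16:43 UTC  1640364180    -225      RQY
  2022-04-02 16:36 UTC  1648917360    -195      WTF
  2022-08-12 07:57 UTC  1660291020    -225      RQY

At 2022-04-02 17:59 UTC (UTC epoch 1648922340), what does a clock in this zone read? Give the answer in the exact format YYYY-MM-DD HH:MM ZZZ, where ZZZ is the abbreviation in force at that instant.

Query: 2022-04-02 17:59 UTC
Rule 4/5 (WTF, -03:15): 2022-04-02 16:36 UTC ≤ query < 2022-08-12 07:57 UTC
17·60 + 59 - 195 = 884 min
884 = 0·1440 + 884; 884 = 14·60 + 44 → 14:44, same day
→ 2022-04-02 14:44 WTF

2022-04-02 14:44 WTF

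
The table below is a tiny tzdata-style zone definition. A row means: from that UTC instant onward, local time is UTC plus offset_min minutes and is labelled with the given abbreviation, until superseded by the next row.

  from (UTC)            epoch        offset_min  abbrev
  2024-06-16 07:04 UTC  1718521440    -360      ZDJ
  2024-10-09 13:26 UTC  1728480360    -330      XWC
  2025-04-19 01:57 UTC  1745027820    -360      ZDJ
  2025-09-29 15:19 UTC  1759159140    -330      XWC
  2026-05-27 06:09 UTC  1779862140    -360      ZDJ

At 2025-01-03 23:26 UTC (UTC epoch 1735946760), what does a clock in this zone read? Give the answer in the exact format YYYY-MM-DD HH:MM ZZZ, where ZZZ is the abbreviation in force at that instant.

2025-01-03 17:56 XWC

Query: 2025-01-03 23:26 UTC
Rule 2/5 (XWC, -05:30): 2024-10-09 13:26 UTC ≤ query < 2025-04-19 01:57 UTC
23·60 + 26 - 330 = 1076 min
1076 = 0·1440 + 1076; 1076 = 17·60 + 56 → 17:56, same day
→ 2025-01-03 17:56 XWC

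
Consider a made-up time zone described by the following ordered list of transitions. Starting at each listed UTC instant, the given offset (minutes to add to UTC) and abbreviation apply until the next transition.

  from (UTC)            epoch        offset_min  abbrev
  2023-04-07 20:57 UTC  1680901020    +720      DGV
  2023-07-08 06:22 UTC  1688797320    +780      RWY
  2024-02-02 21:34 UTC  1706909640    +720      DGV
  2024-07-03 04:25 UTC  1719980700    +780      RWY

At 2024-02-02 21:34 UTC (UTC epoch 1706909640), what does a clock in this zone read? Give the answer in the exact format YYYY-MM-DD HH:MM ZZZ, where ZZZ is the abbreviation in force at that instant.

2024-02-03 09:34 DGV

Query: 2024-02-02 21:34 UTC
Rule 3/4 (DGV, +12:00): 2024-02-02 21:34 UTC ≤ query < 2024-07-03 04:25 UTC
21·60 + 34 + 720 = 2014 min
2014 = 1·1440 + 574; 574 = 9·60 + 34 → 09:34, 2024-02-02 + 1 day = 2024-02-03
→ 2024-02-03 09:34 DGV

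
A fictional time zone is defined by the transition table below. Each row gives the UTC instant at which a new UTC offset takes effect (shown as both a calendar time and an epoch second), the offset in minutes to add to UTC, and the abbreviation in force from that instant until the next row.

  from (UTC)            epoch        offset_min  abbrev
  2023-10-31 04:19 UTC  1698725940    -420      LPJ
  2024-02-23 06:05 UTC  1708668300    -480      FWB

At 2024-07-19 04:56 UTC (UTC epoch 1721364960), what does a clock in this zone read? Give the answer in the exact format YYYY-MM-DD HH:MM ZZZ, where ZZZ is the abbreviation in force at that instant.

2024-07-18 20:56 FWB

Query: 2024-07-19 04:56 UTC
Rule 2/2 (FWB, -08:00): 2024-02-23 06:05 UTC ≤ query < +∞
4·60 + 56 - 480 = -184 min
-184 = -1·1440 + 1256; 1256 = 20·60 + 56 → 20:56, 2024-07-19 - 1 day = 2024-07-18
→ 2024-07-18 20:56 FWB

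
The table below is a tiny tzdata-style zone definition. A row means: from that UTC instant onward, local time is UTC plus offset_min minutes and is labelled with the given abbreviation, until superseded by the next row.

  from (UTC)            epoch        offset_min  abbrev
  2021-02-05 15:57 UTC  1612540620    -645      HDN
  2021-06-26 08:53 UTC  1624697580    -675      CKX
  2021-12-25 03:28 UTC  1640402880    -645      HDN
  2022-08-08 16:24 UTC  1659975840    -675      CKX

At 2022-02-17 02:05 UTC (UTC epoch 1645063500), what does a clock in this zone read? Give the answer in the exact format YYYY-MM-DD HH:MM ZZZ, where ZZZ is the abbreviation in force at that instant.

2022-02-16 15:20 HDN

Query: 2022-02-17 02:05 UTC
Rule 3/4 (HDN, -10:45): 2021-12-25 03:28 UTC ≤ query < 2022-08-08 16:24 UTC
2·60 + 5 - 645 = -520 min
-520 = -1·1440 + 920; 920 = 15·60 + 20 → 15:20, 2022-02-17 - 1 day = 2022-02-16
→ 2022-02-16 15:20 HDN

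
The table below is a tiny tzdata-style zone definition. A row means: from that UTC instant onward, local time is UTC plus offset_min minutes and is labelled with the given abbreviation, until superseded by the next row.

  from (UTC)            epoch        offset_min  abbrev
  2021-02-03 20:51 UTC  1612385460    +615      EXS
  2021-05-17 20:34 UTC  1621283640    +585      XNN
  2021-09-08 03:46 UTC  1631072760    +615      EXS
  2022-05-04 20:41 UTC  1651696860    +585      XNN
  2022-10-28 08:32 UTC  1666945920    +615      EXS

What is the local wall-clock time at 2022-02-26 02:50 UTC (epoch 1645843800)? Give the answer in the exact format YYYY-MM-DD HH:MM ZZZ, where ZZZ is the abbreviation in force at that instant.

Query: 2022-02-26 02:50 UTC
Rule 3/5 (EXS, +10:15): 2021-09-08 03:46 UTC ≤ query < 2022-05-04 20:41 UTC
2·60 + 50 + 615 = 785 min
785 = 0·1440 + 785; 785 = 13·60 + 5 → 13:05, same day
→ 2022-02-26 13:05 EXS

2022-02-26 13:05 EXS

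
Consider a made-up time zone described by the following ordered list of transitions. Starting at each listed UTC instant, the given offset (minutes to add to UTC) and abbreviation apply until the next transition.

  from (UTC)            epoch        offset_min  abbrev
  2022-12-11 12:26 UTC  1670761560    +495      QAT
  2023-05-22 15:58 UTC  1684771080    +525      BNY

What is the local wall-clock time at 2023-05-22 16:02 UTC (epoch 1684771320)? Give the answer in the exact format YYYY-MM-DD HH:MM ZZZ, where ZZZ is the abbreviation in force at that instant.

Query: 2023-05-22 16:02 UTC
Rule 2/2 (BNY, +08:45): 2023-05-22 15:58 UTC ≤ query < +∞
16·60 + 2 + 525 = 1487 min
1487 = 1·1440 + 47; 47 = 0·60 + 47 → 00:47, 2023-05-22 + 1 day = 2023-05-23
→ 2023-05-23 00:47 BNY

2023-05-23 00:47 BNY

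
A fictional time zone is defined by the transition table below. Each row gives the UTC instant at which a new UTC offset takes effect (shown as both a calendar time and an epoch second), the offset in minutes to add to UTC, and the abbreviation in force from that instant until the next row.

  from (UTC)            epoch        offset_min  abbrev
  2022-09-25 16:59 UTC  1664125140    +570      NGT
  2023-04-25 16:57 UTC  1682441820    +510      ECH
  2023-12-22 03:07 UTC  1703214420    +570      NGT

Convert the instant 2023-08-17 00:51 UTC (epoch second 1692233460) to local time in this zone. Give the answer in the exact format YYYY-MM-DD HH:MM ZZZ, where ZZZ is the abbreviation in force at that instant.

Query: 2023-08-17 00:51 UTC
Rule 2/3 (ECH, +08:30): 2023-04-25 16:57 UTC ≤ query < 2023-12-22 03:07 UTC
0·60 + 51 + 510 = 561 min
561 = 0·1440 + 561; 561 = 9·60 + 21 → 09:21, same day
→ 2023-08-17 09:21 ECH

2023-08-17 09:21 ECH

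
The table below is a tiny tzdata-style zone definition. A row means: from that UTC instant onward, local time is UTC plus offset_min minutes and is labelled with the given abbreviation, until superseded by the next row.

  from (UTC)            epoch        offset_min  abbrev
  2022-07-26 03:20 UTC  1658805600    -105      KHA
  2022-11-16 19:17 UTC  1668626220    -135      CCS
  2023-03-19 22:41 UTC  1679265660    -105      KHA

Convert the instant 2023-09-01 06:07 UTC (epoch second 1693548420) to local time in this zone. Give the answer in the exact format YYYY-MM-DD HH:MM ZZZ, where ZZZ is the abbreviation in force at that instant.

Query: 2023-09-01 06:07 UTC
Rule 3/3 (KHA, -01:45): 2023-03-19 22:41 UTC ≤ query < +∞
6·60 + 7 - 105 = 262 min
262 = 0·1440 + 262; 262 = 4·60 + 22 → 04:22, same day
→ 2023-09-01 04:22 KHA

2023-09-01 04:22 KHA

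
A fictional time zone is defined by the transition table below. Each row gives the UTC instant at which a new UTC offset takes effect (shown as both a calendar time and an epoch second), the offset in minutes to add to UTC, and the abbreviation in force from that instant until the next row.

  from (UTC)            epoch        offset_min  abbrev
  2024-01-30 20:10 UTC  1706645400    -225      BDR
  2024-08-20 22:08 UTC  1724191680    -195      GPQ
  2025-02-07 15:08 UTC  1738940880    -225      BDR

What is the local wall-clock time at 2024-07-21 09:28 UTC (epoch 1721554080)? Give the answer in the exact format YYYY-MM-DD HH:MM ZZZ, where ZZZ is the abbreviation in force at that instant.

2024-07-21 05:43 BDR

Query: 2024-07-21 09:28 UTC
Rule 1/3 (BDR, -03:45): 2024-01-30 20:10 UTC ≤ query < 2024-08-20 22:08 UTC
9·60 + 28 - 225 = 343 min
343 = 0·1440 + 343; 343 = 5·60 + 43 → 05:43, same day
→ 2024-07-21 05:43 BDR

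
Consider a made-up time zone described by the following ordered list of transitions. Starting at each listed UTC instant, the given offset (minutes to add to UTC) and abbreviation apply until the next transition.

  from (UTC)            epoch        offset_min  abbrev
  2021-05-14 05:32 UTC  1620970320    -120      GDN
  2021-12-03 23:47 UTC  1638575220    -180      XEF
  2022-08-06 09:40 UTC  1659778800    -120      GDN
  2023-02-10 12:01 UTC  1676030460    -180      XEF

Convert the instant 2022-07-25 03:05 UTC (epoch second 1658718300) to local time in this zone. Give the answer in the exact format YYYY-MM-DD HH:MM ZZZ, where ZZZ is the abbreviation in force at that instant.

2022-07-25 00:05 XEF

Query: 2022-07-25 03:05 UTC
Rule 2/4 (XEF, -03:00): 2021-12-03 23:47 UTC ≤ query < 2022-08-06 09:40 UTC
3·60 + 5 - 180 = 5 min
5 = 0·1440 + 5; 5 = 0·60 + 5 → 00:05, same day
→ 2022-07-25 00:05 XEF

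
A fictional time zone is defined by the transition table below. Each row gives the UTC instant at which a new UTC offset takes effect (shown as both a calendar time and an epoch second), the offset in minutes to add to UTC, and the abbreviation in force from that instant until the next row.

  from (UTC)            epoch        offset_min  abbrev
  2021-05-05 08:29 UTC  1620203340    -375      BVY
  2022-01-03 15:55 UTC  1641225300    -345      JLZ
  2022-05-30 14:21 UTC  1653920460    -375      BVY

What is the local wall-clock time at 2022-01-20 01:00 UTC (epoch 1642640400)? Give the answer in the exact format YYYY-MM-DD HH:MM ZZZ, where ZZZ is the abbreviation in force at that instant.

Query: 2022-01-20 01:00 UTC
Rule 2/3 (JLZ, -05:45): 2022-01-03 15:55 UTC ≤ query < 2022-05-30 14:21 UTC
1·60 + 0 - 345 = -285 min
-285 = -1·1440 + 1155; 1155 = 19·60 + 15 → 19:15, 2022-01-20 - 1 day = 2022-01-19
→ 2022-01-19 19:15 JLZ

2022-01-19 19:15 JLZ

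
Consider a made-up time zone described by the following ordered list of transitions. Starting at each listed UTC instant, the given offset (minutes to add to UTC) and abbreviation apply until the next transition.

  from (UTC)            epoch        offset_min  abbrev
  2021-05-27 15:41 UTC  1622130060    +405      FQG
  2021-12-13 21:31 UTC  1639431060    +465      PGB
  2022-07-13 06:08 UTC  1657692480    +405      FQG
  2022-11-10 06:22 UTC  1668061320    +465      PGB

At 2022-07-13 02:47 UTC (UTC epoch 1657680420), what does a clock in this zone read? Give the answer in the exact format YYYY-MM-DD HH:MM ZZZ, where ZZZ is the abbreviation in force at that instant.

2022-07-13 10:32 PGB

Query: 2022-07-13 02:47 UTC
Rule 2/4 (PGB, +07:45): 2021-12-13 21:31 UTC ≤ query < 2022-07-13 06:08 UTC
2·60 + 47 + 465 = 632 min
632 = 0·1440 + 632; 632 = 10·60 + 32 → 10:32, same day
→ 2022-07-13 10:32 PGB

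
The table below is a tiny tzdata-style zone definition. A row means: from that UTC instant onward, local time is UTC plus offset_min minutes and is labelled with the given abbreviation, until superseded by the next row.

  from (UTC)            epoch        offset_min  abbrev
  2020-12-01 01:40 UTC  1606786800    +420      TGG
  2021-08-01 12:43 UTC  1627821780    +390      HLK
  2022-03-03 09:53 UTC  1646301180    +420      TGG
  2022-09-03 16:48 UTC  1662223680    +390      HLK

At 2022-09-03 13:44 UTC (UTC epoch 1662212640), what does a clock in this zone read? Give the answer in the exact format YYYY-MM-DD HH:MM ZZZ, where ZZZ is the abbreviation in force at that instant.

2022-09-03 20:44 TGG

Query: 2022-09-03 13:44 UTC
Rule 3/4 (TGG, +07:00): 2022-03-03 09:53 UTC ≤ query < 2022-09-03 16:48 UTC
13·60 + 44 + 420 = 1244 min
1244 = 0·1440 + 1244; 1244 = 20·60 + 44 → 20:44, same day
→ 2022-09-03 20:44 TGG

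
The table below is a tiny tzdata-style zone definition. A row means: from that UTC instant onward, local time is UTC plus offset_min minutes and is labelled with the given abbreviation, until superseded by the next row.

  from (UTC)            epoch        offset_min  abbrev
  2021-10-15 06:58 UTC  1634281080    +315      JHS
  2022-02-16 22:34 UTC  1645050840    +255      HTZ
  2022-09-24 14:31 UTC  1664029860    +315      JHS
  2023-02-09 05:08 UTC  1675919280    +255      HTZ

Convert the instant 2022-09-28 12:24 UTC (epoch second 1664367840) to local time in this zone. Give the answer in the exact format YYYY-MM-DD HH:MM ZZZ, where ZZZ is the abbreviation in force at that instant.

Query: 2022-09-28 12:24 UTC
Rule 3/4 (JHS, +05:15): 2022-09-24 14:31 UTC ≤ query < 2023-02-09 05:08 UTC
12·60 + 24 + 315 = 1059 min
1059 = 0·1440 + 1059; 1059 = 17·60 + 39 → 17:39, same day
→ 2022-09-28 17:39 JHS

2022-09-28 17:39 JHS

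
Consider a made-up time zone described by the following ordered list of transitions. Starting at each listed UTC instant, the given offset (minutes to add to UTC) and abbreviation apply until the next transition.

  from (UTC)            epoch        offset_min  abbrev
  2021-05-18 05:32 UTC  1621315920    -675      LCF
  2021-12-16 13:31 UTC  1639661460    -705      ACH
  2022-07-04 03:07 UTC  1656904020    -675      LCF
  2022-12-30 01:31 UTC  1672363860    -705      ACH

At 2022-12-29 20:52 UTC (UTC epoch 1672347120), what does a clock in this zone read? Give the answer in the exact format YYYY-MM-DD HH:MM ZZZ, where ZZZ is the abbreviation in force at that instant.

Query: 2022-12-29 20:52 UTC
Rule 3/4 (LCF, -11:15): 2022-07-04 03:07 UTC ≤ query < 2022-12-30 01:31 UTC
20·60 + 52 - 675 = 577 min
577 = 0·1440 + 577; 577 = 9·60 + 37 → 09:37, same day
→ 2022-12-29 09:37 LCF

2022-12-29 09:37 LCF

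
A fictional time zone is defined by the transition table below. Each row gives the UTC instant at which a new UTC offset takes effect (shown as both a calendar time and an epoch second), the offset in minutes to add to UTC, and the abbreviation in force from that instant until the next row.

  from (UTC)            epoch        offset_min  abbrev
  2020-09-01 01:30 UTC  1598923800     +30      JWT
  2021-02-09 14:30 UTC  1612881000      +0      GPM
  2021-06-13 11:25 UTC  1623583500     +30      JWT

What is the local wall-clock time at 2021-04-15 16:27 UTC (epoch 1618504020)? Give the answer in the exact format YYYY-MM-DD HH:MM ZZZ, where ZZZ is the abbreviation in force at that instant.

2021-04-15 16:27 GPM

Query: 2021-04-15 16:27 UTC
Rule 2/3 (GPM, +00:00): 2021-02-09 14:30 UTC ≤ query < 2021-06-13 11:25 UTC
16·60 + 27 + 0 = 987 min
987 = 0·1440 + 987; 987 = 16·60 + 27 → 16:27, same day
→ 2021-04-15 16:27 GPM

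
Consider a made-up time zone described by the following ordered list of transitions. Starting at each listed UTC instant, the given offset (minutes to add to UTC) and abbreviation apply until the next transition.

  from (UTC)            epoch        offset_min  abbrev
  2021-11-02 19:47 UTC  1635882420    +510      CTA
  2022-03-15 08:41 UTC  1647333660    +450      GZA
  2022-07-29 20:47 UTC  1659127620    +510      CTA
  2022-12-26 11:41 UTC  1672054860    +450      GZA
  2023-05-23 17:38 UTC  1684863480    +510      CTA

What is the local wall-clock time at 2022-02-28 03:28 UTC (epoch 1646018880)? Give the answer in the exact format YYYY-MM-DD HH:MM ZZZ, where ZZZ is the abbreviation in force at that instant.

2022-02-28 11:58 CTA

Query: 2022-02-28 03:28 UTC
Rule 1/5 (CTA, +08:30): 2021-11-02 19:47 UTC ≤ query < 2022-03-15 08:41 UTC
3·60 + 28 + 510 = 718 min
718 = 0·1440 + 718; 718 = 11·60 + 58 → 11:58, same day
→ 2022-02-28 11:58 CTA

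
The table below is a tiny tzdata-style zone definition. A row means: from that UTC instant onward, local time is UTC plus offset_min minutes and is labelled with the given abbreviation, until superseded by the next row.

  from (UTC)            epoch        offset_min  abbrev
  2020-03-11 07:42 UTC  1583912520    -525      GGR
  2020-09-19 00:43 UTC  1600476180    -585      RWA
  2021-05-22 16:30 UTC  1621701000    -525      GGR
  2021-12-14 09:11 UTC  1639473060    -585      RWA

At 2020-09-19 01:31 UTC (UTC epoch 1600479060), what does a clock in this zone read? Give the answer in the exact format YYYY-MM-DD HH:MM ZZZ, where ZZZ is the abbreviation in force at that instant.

Query: 2020-09-19 01:31 UTC
Rule 2/4 (RWA, -09:45): 2020-09-19 00:43 UTC ≤ query < 2021-05-22 16:30 UTC
1·60 + 31 - 585 = -494 min
-494 = -1·1440 + 946; 946 = 15·60 + 46 → 15:46, 2020-09-19 - 1 day = 2020-09-18
→ 2020-09-18 15:46 RWA

2020-09-18 15:46 RWA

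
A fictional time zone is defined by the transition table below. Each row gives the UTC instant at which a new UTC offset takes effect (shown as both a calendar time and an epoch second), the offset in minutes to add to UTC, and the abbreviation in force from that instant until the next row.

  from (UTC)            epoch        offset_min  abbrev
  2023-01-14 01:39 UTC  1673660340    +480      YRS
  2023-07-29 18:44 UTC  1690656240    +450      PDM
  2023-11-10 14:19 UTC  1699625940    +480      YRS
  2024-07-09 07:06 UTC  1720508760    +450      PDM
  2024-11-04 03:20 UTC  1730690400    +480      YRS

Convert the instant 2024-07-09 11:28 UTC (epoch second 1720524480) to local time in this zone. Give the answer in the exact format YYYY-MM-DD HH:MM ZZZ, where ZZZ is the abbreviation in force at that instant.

2024-07-09 18:58 PDM

Query: 2024-07-09 11:28 UTC
Rule 4/5 (PDM, +07:30): 2024-07-09 07:06 UTC ≤ query < 2024-11-04 03:20 UTC
11·60 + 28 + 450 = 1138 min
1138 = 0·1440 + 1138; 1138 = 18·60 + 58 → 18:58, same day
→ 2024-07-09 18:58 PDM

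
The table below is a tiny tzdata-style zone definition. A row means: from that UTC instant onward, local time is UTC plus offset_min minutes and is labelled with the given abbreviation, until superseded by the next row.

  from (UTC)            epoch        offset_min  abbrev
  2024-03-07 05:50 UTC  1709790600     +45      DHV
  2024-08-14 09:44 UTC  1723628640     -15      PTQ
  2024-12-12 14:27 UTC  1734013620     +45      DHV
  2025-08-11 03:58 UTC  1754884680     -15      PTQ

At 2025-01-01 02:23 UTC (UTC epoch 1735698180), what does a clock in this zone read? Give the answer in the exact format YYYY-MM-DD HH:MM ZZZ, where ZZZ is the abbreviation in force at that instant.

2025-01-01 03:08 DHV

Query: 2025-01-01 02:23 UTC
Rule 3/4 (DHV, +00:45): 2024-12-12 14:27 UTC ≤ query < 2025-08-11 03:58 UTC
2·60 + 23 + 45 = 188 min
188 = 0·1440 + 188; 188 = 3·60 + 8 → 03:08, same day
→ 2025-01-01 03:08 DHV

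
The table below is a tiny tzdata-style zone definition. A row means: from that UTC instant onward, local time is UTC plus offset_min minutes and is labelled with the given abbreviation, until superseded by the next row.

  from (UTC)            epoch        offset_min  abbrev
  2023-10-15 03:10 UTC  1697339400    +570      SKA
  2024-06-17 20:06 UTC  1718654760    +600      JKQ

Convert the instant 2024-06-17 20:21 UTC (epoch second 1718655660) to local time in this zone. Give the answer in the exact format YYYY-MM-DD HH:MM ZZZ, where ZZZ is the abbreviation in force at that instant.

2024-06-18 06:21 JKQ

Query: 2024-06-17 20:21 UTC
Rule 2/2 (JKQ, +10:00): 2024-06-17 20:06 UTC ≤ query < +∞
20·60 + 21 + 600 = 1821 min
1821 = 1·1440 + 381; 381 = 6·60 + 21 → 06:21, 2024-06-17 + 1 day = 2024-06-18
→ 2024-06-18 06:21 JKQ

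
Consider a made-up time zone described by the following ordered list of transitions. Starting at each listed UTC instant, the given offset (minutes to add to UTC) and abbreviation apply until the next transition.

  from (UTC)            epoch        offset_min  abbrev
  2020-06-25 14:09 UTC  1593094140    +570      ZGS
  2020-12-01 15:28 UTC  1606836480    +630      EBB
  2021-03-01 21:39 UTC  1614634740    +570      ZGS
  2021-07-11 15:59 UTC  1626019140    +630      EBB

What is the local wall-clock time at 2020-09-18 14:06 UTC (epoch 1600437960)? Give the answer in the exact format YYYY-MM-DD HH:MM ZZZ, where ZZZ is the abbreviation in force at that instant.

2020-09-18 23:36 ZGS

Query: 2020-09-18 14:06 UTC
Rule 1/4 (ZGS, +09:30): 2020-06-25 14:09 UTC ≤ query < 2020-12-01 15:28 UTC
14·60 + 6 + 570 = 1416 min
1416 = 0·1440 + 1416; 1416 = 23·60 + 36 → 23:36, same day
→ 2020-09-18 23:36 ZGS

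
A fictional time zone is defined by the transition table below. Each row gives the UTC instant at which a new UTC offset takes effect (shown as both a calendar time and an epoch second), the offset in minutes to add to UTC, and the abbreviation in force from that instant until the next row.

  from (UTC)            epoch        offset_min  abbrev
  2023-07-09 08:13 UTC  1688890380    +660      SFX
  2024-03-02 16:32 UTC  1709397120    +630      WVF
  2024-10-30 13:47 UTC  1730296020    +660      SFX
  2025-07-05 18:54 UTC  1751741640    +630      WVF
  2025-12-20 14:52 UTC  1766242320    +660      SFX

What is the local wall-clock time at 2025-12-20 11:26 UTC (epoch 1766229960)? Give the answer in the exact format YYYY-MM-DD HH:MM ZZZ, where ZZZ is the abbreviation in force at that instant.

Query: 2025-12-20 11:26 UTC
Rule 4/5 (WVF, +10:30): 2025-07-05 18:54 UTC ≤ query < 2025-12-20 14:52 UTC
11·60 + 26 + 630 = 1316 min
1316 = 0·1440 + 1316; 1316 = 21·60 + 56 → 21:56, same day
→ 2025-12-20 21:56 WVF

2025-12-20 21:56 WVF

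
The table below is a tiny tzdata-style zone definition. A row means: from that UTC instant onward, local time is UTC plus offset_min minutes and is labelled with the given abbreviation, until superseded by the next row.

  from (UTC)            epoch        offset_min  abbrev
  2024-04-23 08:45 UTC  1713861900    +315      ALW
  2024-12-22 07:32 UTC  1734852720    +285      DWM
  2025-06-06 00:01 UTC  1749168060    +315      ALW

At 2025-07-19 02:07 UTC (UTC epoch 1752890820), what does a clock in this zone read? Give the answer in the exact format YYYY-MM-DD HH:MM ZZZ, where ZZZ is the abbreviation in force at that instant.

2025-07-19 07:22 ALW

Query: 2025-07-19 02:07 UTC
Rule 3/3 (ALW, +05:15): 2025-06-06 00:01 UTC ≤ query < +∞
2·60 + 7 + 315 = 442 min
442 = 0·1440 + 442; 442 = 7·60 + 22 → 07:22, same day
→ 2025-07-19 07:22 ALW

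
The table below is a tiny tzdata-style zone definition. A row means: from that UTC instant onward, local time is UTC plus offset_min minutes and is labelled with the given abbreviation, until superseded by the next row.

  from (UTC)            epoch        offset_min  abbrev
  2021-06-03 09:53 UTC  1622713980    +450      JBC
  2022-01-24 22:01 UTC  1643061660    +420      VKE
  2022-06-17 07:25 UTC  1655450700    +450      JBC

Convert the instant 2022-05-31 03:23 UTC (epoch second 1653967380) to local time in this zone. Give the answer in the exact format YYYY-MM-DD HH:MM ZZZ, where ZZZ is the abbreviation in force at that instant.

Query: 2022-05-31 03:23 UTC
Rule 2/3 (VKE, +07:00): 2022-01-24 22:01 UTC ≤ query < 2022-06-17 07:25 UTC
3·60 + 23 + 420 = 623 min
623 = 0·1440 + 623; 623 = 10·60 + 23 → 10:23, same day
→ 2022-05-31 10:23 VKE

2022-05-31 10:23 VKE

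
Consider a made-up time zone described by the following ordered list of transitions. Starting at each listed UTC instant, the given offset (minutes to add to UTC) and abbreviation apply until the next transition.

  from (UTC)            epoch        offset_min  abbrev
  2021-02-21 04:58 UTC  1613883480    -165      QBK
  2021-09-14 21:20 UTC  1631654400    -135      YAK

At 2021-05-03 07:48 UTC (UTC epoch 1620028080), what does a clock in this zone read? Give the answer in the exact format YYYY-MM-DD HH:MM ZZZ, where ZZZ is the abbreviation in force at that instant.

Query: 2021-05-03 07:48 UTC
Rule 1/2 (QBK, -02:45): 2021-02-21 04:58 UTC ≤ query < 2021-09-14 21:20 UTC
7·60 + 48 - 165 = 303 min
303 = 0·1440 + 303; 303 = 5·60 + 3 → 05:03, same day
→ 2021-05-03 05:03 QBK

2021-05-03 05:03 QBK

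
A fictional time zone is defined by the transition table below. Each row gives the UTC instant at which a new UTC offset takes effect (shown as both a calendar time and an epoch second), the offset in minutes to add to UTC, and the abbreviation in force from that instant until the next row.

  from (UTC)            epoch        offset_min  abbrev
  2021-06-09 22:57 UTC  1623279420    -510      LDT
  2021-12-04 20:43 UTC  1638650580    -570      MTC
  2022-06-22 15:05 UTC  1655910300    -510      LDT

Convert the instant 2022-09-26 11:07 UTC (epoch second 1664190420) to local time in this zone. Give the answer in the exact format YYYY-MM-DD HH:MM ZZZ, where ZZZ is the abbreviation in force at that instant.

2022-09-26 02:37 LDT

Query: 2022-09-26 11:07 UTC
Rule 3/3 (LDT, -08:30): 2022-06-22 15:05 UTC ≤ query < +∞
11·60 + 7 - 510 = 157 min
157 = 0·1440 + 157; 157 = 2·60 + 37 → 02:37, same day
→ 2022-09-26 02:37 LDT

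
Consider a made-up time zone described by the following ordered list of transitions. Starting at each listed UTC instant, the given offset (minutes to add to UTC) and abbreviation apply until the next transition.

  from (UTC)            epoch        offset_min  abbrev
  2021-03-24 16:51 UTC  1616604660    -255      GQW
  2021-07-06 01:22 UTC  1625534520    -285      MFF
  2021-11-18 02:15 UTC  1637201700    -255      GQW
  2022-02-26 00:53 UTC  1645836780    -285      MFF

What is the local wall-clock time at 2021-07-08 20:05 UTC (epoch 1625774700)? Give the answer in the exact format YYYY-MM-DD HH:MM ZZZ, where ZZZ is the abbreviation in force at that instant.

Query: 2021-07-08 20:05 UTC
Rule 2/4 (MFF, -04:45): 2021-07-06 01:22 UTC ≤ query < 2021-11-18 02:15 UTC
20·60 + 5 - 285 = 920 min
920 = 0·1440 + 920; 920 = 15·60 + 20 → 15:20, same day
→ 2021-07-08 15:20 MFF

2021-07-08 15:20 MFF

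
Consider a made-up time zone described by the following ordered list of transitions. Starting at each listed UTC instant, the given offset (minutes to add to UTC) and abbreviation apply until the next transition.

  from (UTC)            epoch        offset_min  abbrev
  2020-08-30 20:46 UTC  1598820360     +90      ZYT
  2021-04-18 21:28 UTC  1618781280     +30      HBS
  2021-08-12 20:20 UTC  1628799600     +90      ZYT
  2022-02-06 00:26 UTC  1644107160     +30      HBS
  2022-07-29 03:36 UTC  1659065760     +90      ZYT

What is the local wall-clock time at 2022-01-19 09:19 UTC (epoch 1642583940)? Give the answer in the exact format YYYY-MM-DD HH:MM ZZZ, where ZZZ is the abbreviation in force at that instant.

2022-01-19 10:49 ZYT

Query: 2022-01-19 09:19 UTC
Rule 3/5 (ZYT, +01:30): 2021-08-12 20:20 UTC ≤ query < 2022-02-06 00:26 UTC
9·60 + 19 + 90 = 649 min
649 = 0·1440 + 649; 649 = 10·60 + 49 → 10:49, same day
→ 2022-01-19 10:49 ZYT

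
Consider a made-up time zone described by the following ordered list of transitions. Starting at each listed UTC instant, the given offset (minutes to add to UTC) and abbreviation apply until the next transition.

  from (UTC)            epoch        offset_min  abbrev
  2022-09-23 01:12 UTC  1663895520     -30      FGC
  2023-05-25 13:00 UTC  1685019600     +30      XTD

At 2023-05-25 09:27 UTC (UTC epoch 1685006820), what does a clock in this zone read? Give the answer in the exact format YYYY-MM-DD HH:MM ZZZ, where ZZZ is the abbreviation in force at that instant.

2023-05-25 08:57 FGC

Query: 2023-05-25 09:27 UTC
Rule 1/2 (FGC, -00:30): 2022-09-23 01:12 UTC ≤ query < 2023-05-25 13:00 UTC
9·60 + 27 - 30 = 537 min
537 = 0·1440 + 537; 537 = 8·60 + 57 → 08:57, same day
→ 2023-05-25 08:57 FGC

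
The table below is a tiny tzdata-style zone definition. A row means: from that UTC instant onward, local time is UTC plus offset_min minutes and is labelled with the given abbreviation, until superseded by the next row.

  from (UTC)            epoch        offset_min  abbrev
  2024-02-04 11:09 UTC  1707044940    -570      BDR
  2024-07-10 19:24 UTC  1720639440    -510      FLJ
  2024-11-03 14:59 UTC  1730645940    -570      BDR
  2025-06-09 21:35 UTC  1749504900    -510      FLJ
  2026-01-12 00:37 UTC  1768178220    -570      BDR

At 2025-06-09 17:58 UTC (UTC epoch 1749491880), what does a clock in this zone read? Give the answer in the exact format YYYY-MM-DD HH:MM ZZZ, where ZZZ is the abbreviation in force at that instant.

Query: 2025-06-09 17:58 UTC
Rule 3/5 (BDR, -09:30): 2024-11-03 14:59 UTC ≤ query < 2025-06-09 21:35 UTC
17·60 + 58 - 570 = 508 min
508 = 0·1440 + 508; 508 = 8·60 + 28 → 08:28, same day
→ 2025-06-09 08:28 BDR

2025-06-09 08:28 BDR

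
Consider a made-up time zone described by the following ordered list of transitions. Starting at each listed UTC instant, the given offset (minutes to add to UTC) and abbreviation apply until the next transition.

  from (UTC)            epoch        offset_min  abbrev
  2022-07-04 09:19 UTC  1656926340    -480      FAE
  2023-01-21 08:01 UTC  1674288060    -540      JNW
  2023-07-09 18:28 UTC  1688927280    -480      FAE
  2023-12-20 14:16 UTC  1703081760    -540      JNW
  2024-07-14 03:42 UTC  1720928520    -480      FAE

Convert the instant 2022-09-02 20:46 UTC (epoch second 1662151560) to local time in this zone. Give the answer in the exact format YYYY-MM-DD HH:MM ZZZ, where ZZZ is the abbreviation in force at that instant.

Query: 2022-09-02 20:46 UTC
Rule 1/5 (FAE, -08:00): 2022-07-04 09:19 UTC ≤ query < 2023-01-21 08:01 UTC
20·60 + 46 - 480 = 766 min
766 = 0·1440 + 766; 766 = 12·60 + 46 → 12:46, same day
→ 2022-09-02 12:46 FAE

2022-09-02 12:46 FAE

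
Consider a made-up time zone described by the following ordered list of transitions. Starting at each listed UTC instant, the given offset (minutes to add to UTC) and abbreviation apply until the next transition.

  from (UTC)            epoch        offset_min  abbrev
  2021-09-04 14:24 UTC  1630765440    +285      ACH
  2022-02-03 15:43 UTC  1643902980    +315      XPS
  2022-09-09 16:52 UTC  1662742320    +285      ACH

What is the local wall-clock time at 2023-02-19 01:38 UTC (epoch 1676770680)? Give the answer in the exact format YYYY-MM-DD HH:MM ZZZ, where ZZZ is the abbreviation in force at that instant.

2023-02-19 06:23 ACH

Query: 2023-02-19 01:38 UTC
Rule 3/3 (ACH, +04:45): 2022-09-09 16:52 UTC ≤ query < +∞
1·60 + 38 + 285 = 383 min
383 = 0·1440 + 383; 383 = 6·60 + 23 → 06:23, same day
→ 2023-02-19 06:23 ACH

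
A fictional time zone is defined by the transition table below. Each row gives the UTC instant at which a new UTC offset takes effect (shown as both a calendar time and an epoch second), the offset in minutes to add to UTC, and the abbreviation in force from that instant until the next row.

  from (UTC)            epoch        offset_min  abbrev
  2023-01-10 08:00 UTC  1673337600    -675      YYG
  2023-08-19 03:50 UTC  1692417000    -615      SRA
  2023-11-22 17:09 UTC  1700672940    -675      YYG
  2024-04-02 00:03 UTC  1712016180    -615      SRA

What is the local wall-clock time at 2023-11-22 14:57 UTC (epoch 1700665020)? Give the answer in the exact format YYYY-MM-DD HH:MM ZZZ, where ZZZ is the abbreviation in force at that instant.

Query: 2023-11-22 14:57 UTC
Rule 2/4 (SRA, -10:15): 2023-08-19 03:50 UTC ≤ query < 2023-11-22 17:09 UTC
14·60 + 57 - 615 = 282 min
282 = 0·1440 + 282; 282 = 4·60 + 42 → 04:42, same day
→ 2023-11-22 04:42 SRA

2023-11-22 04:42 SRA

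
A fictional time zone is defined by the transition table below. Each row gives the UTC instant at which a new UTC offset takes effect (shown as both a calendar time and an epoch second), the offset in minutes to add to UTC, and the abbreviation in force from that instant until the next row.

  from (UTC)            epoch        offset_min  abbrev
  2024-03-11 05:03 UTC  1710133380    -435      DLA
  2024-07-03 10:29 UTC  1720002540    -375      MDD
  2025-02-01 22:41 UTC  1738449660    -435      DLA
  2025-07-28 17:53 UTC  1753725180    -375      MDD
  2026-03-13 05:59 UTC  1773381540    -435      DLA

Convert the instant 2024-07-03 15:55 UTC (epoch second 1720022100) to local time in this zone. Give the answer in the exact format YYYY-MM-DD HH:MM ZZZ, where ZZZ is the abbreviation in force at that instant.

2024-07-03 09:40 MDD

Query: 2024-07-03 15:55 UTC
Rule 2/5 (MDD, -06:15): 2024-07-03 10:29 UTC ≤ query < 2025-02-01 22:41 UTC
15·60 + 55 - 375 = 580 min
580 = 0·1440 + 580; 580 = 9·60 + 40 → 09:40, same day
→ 2024-07-03 09:40 MDD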